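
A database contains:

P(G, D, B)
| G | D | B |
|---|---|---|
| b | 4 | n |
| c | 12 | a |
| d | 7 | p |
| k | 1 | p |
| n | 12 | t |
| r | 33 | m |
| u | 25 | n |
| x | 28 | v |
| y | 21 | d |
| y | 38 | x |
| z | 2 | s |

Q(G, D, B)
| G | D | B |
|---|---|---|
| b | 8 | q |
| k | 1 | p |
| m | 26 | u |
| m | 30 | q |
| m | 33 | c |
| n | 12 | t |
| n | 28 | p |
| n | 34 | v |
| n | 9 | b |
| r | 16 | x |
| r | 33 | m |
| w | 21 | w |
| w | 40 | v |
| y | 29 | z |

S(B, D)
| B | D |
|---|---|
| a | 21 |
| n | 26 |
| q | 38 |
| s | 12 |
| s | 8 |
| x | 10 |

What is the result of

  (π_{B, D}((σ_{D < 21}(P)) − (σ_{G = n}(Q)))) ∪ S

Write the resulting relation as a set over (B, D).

Selection D < 21: {(b, 4, n), (c, 12, a), (d, 7, p), (k, 1, p), (n, 12, t), (z, 2, s)}
Selection G = n: {(n, 12, t), (n, 28, p), (n, 34, v), (n, 9, b)}
Set difference of the two operands is {(b, 4, n), (c, 12, a), (d, 7, p), (k, 1, p), (z, 2, s)}.
π_{B, D} gives {(a, 12), (n, 4), (p, 1), (p, 7), (s, 2)}.
Set union of the two operands is {(a, 12), (a, 21), (n, 26), (n, 4), (p, 1), (p, 7), (q, 38), (s, 12), (s, 2), (s, 8), (x, 10)}.

{(a, 12), (a, 21), (n, 26), (n, 4), (p, 1), (p, 7), (q, 38), (s, 12), (s, 2), (s, 8), (x, 10)}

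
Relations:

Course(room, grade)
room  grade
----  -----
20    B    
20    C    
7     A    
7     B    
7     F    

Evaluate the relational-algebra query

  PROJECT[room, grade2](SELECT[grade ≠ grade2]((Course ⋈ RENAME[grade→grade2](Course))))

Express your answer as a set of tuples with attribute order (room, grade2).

{(20, B), (20, C), (7, A), (7, B), (7, F)}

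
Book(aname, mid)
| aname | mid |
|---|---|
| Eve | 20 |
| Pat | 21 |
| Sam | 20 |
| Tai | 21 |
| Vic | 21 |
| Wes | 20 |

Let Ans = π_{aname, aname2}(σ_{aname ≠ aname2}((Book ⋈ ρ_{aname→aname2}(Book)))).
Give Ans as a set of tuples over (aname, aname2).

{(Eve, Sam), (Eve, Wes), (Pat, Tai), (Pat, Vic), (Sam, Eve), (Sam, Wes), (Tai, Pat), (Tai, Vic), (Vic, Pat), (Vic, Tai), (Wes, Eve), (Wes, Sam)}

ρ[aname→aname2]: schema becomes (aname2, mid); tuples unchanged.
Book ⋈ ρ_{aname→aname2}(Book) (natural join on mid): {(Eve, 20, Eve), (Eve, 20, Sam), (Eve, 20, Wes), (Pat, 21, Pat), (Pat, 21, Tai), (Pat, 21, Vic), (Sam, 20, Eve), (Sam, 20, Sam), (Sam, 20, Wes), (Tai, 21, Pat), (Tai, 21, Tai), (Tai, 21, Vic), (Vic, 21, Pat), (Vic, 21, Tai), (Vic, 21, Vic), (Wes, 20, Eve), (Wes, 20, Sam), (Wes, 20, Wes)}
σ[aname ≠ aname2]: keep tuples satisfying aname ≠ aname2 → {(Eve, 20, Sam), (Eve, 20, Wes), (Pat, 21, Tai), (Pat, 21, Vic), (Sam, 20, Eve), (Sam, 20, Wes), (Tai, 21, Pat), (Tai, 21, Vic), (Vic, 21, Pat), (Vic, 21, Tai), (Wes, 20, Eve), (Wes, 20, Sam)}
π_{aname, aname2} gives {(Eve, Sam), (Eve, Wes), (Pat, Tai), (Pat, Vic), (Sam, Eve), (Sam, Wes), (Tai, Pat), (Tai, Vic), (Vic, Pat), (Vic, Tai), (Wes, Eve), (Wes, Sam)}.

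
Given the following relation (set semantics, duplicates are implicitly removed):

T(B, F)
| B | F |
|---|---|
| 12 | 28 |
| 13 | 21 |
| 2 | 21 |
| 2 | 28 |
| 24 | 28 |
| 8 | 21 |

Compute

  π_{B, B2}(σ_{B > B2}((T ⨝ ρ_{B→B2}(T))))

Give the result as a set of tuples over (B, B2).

ρ[B→B2]: schema becomes (B2, F); tuples unchanged.
T ⋈ ρ_{B→B2}(T) (natural join on F): {(12, 28, 12), (12, 28, 2), (12, 28, 24), (13, 21, 13), (13, 21, 2), (13, 21, 8), (2, 21, 13), (2, 21, 2), (2, 21, 8), (2, 28, 12), (2, 28, 2), (2, 28, 24), (24, 28, 12), (24, 28, 2), (24, 28, 24), (8, 21, 13), (8, 21, 2), (8, 21, 8)}
Apply σ_{B > B2}; surviving tuples: {(12, 28, 2), (13, 21, 2), (13, 21, 8), (24, 28, 12), (24, 28, 2), (8, 21, 2)}
π[B, B2]: project onto (B, B2) → {(12, 2), (13, 2), (13, 8), (24, 12), (24, 2), (8, 2)}

{(12, 2), (13, 2), (13, 8), (24, 12), (24, 2), (8, 2)}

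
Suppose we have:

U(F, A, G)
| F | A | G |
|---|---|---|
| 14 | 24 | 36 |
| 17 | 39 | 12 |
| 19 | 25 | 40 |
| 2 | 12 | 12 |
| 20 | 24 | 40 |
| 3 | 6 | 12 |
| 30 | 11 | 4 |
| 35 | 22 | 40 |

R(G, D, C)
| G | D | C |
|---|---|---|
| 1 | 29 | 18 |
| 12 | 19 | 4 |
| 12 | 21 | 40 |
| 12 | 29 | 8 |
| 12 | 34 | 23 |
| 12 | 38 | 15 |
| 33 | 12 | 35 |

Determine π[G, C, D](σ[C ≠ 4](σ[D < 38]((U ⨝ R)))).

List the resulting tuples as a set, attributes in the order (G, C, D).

{(12, 23, 34), (12, 40, 21), (12, 8, 29)}

U ⋈ R (natural join on G): {(17, 39, 12, 19, 4), (17, 39, 12, 21, 40), (17, 39, 12, 29, 8), (17, 39, 12, 34, 23), (17, 39, 12, 38, 15), (2, 12, 12, 19, 4), (2, 12, 12, 21, 40), (2, 12, 12, 29, 8), (2, 12, 12, 34, 23), (2, 12, 12, 38, 15), (3, 6, 12, 19, 4), (3, 6, 12, 21, 40), (3, 6, 12, 29, 8), (3, 6, 12, 34, 23), (3, 6, 12, 38, 15)}
Filtering on D < 38 leaves {(17, 39, 12, 19, 4), (17, 39, 12, 21, 40), (17, 39, 12, 29, 8), (17, 39, 12, 34, 23), (2, 12, 12, 19, 4), (2, 12, 12, 21, 40), (2, 12, 12, 29, 8), (2, 12, 12, 34, 23), (3, 6, 12, 19, 4), (3, 6, 12, 21, 40), (3, 6, 12, 29, 8), (3, 6, 12, 34, 23)}.
Filtering on C ≠ 4 leaves {(17, 39, 12, 21, 40), (17, 39, 12, 29, 8), (17, 39, 12, 34, 23), (2, 12, 12, 21, 40), (2, 12, 12, 29, 8), (2, 12, 12, 34, 23), (3, 6, 12, 21, 40), (3, 6, 12, 29, 8), (3, 6, 12, 34, 23)}.
π_{G, C, D} gives {(12, 23, 34), (12, 40, 21), (12, 8, 29)} (6 duplicate(s) eliminated).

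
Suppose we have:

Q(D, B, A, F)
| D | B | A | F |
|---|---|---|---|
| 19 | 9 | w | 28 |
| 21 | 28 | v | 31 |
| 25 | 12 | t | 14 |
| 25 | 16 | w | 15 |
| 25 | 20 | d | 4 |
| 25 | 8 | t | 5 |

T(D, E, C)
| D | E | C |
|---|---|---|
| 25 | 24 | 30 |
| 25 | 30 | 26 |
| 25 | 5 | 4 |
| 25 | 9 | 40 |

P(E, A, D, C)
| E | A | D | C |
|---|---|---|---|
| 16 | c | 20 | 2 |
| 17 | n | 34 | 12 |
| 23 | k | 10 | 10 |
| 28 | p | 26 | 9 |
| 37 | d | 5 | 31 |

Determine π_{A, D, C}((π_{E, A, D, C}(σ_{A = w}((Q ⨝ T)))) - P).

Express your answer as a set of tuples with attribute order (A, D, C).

Natural join on D: {(25, 12, t, 14, 24, 30), (25, 12, t, 14, 30, 26), (25, 12, t, 14, 5, 4), (25, 12, t, 14, 9, 40), (25, 16, w, 15, 24, 30), (25, 16, w, 15, 30, 26), (25, 16, w, 15, 5, 4), (25, 16, w, 15, 9, 40), (25, 20, d, 4, 24, 30), (25, 20, d, 4, 30, 26), (25, 20, d, 4, 5, 4), (25, 20, d, 4, 9, 40), (25, 8, t, 5, 24, 30), (25, 8, t, 5, 30, 26), (25, 8, t, 5, 5, 4), (25, 8, t, 5, 9, 40)}
Filtering on A = w leaves {(25, 16, w, 15, 24, 30), (25, 16, w, 15, 30, 26), (25, 16, w, 15, 5, 4), (25, 16, w, 15, 9, 40)}.
π_{E, A, D, C} gives {(24, w, 25, 30), (30, w, 25, 26), (5, w, 25, 4), (9, w, 25, 40)}.
Taking the difference: {(24, w, 25, 30), (30, w, 25, 26), (5, w, 25, 4), (9, w, 25, 40)}
π_{A, D, C} gives {(w, 25, 26), (w, 25, 30), (w, 25, 4), (w, 25, 40)}.

{(w, 25, 26), (w, 25, 30), (w, 25, 4), (w, 25, 40)}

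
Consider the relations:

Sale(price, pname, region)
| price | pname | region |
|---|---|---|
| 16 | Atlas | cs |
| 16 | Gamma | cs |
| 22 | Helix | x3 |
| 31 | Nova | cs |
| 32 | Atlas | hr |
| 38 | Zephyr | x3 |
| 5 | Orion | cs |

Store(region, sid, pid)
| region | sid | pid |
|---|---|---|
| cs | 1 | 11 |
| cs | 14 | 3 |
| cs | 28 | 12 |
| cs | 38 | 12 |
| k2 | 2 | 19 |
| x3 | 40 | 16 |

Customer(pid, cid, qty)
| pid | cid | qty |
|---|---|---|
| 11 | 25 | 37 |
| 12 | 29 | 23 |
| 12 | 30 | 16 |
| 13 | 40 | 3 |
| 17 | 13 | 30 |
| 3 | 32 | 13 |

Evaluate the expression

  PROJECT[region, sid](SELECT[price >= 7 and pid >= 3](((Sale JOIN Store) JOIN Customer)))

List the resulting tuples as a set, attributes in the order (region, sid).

{(cs, 1), (cs, 14), (cs, 28), (cs, 38)}

Sale ⋈ Store (natural join on region): {(16, Atlas, cs, 1, 11), (16, Atlas, cs, 14, 3), (16, Atlas, cs, 28, 12), (16, Atlas, cs, 38, 12), (16, Gamma, cs, 1, 11), (16, Gamma, cs, 14, 3), (16, Gamma, cs, 28, 12), (16, Gamma, cs, 38, 12), (22, Helix, x3, 40, 16), (31, Nova, cs, 1, 11), (31, Nova, cs, 14, 3), (31, Nova, cs, 28, 12), (31, Nova, cs, 38, 12), (38, Zephyr, x3, 40, 16), (5, Orion, cs, 1, 11), (5, Orion, cs, 14, 3), (5, Orion, cs, 28, 12), (5, Orion, cs, 38, 12)}
(Sale JOIN Store) ⋈ Customer (natural join on pid): {(16, Atlas, cs, 1, 11, 25, 37), (16, Atlas, cs, 14, 3, 32, 13), (16, Atlas, cs, 28, 12, 29, 23), (16, Atlas, cs, 28, 12, 30, 16), (16, Atlas, cs, 38, 12, 29, 23), (16, Atlas, cs, 38, 12, 30, 16), (16, Gamma, cs, 1, 11, 25, 37), (16, Gamma, cs, 14, 3, 32, 13), (16, Gamma, cs, 28, 12, 29, 23), (16, Gamma, cs, 28, 12, 30, 16), (16, Gamma, cs, 38, 12, 29, 23), (16, Gamma, cs, 38, 12, 30, 16), (31, Nova, cs, 1, 11, 25, 37), (31, Nova, cs, 14, 3, 32, 13), (31, Nova, cs, 28, 12, 29, 23), (31, Nova, cs, 28, 12, 30, 16), (31, Nova, cs, 38, 12, 29, 23), (31, Nova, cs, 38, 12, 30, 16), (5, Orion, cs, 1, 11, 25, 37), (5, Orion, cs, 14, 3, 32, 13), (5, Orion, cs, 28, 12, 29, 23), (5, Orion, cs, 28, 12, 30, 16), (5, Orion, cs, 38, 12, 29, 23), (5, Orion, cs, 38, 12, 30, 16)}
Filtering on price >= 7 and pid >= 3 leaves {(16, Atlas, cs, 1, 11, 25, 37), (16, Atlas, cs, 14, 3, 32, 13), (16, Atlas, cs, 28, 12, 29, 23), (16, Atlas, cs, 28, 12, 30, 16), (16, Atlas, cs, 38, 12, 29, 23), (16, Atlas, cs, 38, 12, 30, 16), (16, Gamma, cs, 1, 11, 25, 37), (16, Gamma, cs, 14, 3, 32, 13), (16, Gamma, cs, 28, 12, 29, 23), (16, Gamma, cs, 28, 12, 30, 16), (16, Gamma, cs, 38, 12, 29, 23), (16, Gamma, cs, 38, 12, 30, 16), (31, Nova, cs, 1, 11, 25, 37), (31, Nova, cs, 14, 3, 32, 13), (31, Nova, cs, 28, 12, 29, 23), (31, Nova, cs, 28, 12, 30, 16), (31, Nova, cs, 38, 12, 29, 23), (31, Nova, cs, 38, 12, 30, 16)}.
Keep only column(s) region, sid (14 duplicate(s) eliminated): {(cs, 1), (cs, 14), (cs, 28), (cs, 38)}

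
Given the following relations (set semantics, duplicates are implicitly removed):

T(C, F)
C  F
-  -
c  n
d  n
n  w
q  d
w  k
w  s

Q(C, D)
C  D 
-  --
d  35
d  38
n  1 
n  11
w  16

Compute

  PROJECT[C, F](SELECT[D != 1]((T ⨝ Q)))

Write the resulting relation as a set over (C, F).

Joining T and Q on C yields {(d, n, 35), (d, n, 38), (n, w, 1), (n, w, 11), (w, k, 16), (w, s, 16)}.
Apply σ_{D != 1}; surviving tuples: {(d, n, 35), (d, n, 38), (n, w, 11), (w, k, 16), (w, s, 16)}
π[C, F]: project onto (C, F) (1 duplicate(s) eliminated) → {(d, n), (n, w), (w, k), (w, s)}

{(d, n), (n, w), (w, k), (w, s)}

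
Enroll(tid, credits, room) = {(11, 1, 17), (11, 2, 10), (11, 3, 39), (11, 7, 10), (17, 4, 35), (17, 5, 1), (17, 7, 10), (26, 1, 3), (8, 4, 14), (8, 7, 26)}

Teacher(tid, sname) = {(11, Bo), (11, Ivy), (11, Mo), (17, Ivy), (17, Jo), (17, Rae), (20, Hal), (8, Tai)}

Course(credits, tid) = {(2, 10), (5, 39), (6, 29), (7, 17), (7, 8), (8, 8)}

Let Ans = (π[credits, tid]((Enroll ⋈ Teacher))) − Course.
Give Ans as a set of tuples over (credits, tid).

Natural join on tid: {(11, 1, 17, Bo), (11, 1, 17, Ivy), (11, 1, 17, Mo), (11, 2, 10, Bo), (11, 2, 10, Ivy), (11, 2, 10, Mo), (11, 3, 39, Bo), (11, 3, 39, Ivy), (11, 3, 39, Mo), (11, 7, 10, Bo), (11, 7, 10, Ivy), (11, 7, 10, Mo), (17, 4, 35, Ivy), (17, 4, 35, Jo), (17, 4, 35, Rae), (17, 5, 1, Ivy), (17, 5, 1, Jo), (17, 5, 1, Rae), (17, 7, 10, Ivy), (17, 7, 10, Jo), (17, 7, 10, Rae), (8, 4, 14, Tai), (8, 7, 26, Tai)}
Projecting to credits, tid (14 duplicate(s) eliminated): {(1, 11), (2, 11), (3, 11), (4, 17), (4, 8), (5, 17), (7, 11), (7, 17), (7, 8)}
Taking the difference: {(1, 11), (2, 11), (3, 11), (4, 17), (4, 8), (5, 17), (7, 11)}

{(1, 11), (2, 11), (3, 11), (4, 17), (4, 8), (5, 17), (7, 11)}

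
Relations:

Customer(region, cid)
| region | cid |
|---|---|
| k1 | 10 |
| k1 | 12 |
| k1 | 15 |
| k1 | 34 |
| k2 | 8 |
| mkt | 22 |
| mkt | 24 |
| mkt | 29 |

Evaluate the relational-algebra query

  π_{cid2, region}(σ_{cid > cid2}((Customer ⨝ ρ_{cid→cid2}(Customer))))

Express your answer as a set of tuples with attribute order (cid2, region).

ρ[cid→cid2]: schema becomes (region, cid2); tuples unchanged.
Customer ⋈ ρ_{cid→cid2}(Customer) (natural join on region): {(k1, 10, 10), (k1, 10, 12), (k1, 10, 15), (k1, 10, 34), (k1, 12, 10), (k1, 12, 12), (k1, 12, 15), (k1, 12, 34), (k1, 15, 10), (k1, 15, 12), (k1, 15, 15), (k1, 15, 34), (k1, 34, 10), (k1, 34, 12), (k1, 34, 15), (k1, 34, 34), (k2, 8, 8), (mkt, 22, 22), (mkt, 22, 24), (mkt, 22, 29), (mkt, 24, 22), (mkt, 24, 24), (mkt, 24, 29), (mkt, 29, 22), (mkt, 29, 24), (mkt, 29, 29)}
σ[cid > cid2]: keep tuples satisfying cid > cid2 → {(k1, 12, 10), (k1, 15, 10), (k1, 15, 12), (k1, 34, 10), (k1, 34, 12), (k1, 34, 15), (mkt, 24, 22), (mkt, 29, 22), (mkt, 29, 24)}
Projecting to cid2, region (4 duplicate(s) eliminated): {(10, k1), (12, k1), (15, k1), (22, mkt), (24, mkt)}

{(10, k1), (12, k1), (15, k1), (22, mkt), (24, mkt)}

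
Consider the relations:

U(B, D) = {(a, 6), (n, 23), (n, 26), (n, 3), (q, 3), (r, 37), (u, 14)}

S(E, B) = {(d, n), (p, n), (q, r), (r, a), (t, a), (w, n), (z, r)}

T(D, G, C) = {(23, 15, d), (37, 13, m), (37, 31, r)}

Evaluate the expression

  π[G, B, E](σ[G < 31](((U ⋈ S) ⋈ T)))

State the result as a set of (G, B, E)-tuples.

{(13, r, q), (13, r, z), (15, n, d), (15, n, p), (15, n, w)}

U ⋈ S (natural join on B): {(a, 6, r), (a, 6, t), (n, 23, d), (n, 23, p), (n, 23, w), (n, 26, d), (n, 26, p), (n, 26, w), (n, 3, d), (n, 3, p), (n, 3, w), (r, 37, q), (r, 37, z)}
(U ⋈ S) ⋈ T (natural join on D): {(n, 23, d, 15, d), (n, 23, p, 15, d), (n, 23, w, 15, d), (r, 37, q, 13, m), (r, 37, q, 31, r), (r, 37, z, 13, m), (r, 37, z, 31, r)}
Selection G < 31: {(n, 23, d, 15, d), (n, 23, p, 15, d), (n, 23, w, 15, d), (r, 37, q, 13, m), (r, 37, z, 13, m)}
π_{G, B, E} gives {(13, r, q), (13, r, z), (15, n, d), (15, n, p), (15, n, w)}.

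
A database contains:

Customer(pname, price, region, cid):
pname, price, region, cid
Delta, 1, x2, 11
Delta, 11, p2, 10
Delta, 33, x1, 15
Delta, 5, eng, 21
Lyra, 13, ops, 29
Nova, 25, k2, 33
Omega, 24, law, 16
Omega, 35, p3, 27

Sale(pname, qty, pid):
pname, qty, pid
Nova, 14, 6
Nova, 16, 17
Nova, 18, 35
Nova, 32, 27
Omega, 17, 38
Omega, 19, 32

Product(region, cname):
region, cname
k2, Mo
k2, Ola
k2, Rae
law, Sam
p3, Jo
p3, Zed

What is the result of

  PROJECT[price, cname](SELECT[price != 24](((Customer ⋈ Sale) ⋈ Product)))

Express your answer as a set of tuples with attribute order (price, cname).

{(25, Mo), (25, Ola), (25, Rae), (35, Jo), (35, Zed)}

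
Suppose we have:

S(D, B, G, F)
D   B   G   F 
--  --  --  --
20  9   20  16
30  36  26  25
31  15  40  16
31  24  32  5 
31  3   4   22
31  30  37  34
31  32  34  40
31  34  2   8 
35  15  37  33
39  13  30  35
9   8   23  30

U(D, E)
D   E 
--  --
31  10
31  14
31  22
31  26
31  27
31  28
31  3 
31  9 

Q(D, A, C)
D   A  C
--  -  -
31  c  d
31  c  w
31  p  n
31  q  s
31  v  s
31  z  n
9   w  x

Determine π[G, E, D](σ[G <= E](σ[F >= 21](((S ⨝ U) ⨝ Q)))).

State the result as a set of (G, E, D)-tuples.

{(4, 10, 31), (4, 14, 31), (4, 22, 31), (4, 26, 31), (4, 27, 31), (4, 28, 31), (4, 9, 31)}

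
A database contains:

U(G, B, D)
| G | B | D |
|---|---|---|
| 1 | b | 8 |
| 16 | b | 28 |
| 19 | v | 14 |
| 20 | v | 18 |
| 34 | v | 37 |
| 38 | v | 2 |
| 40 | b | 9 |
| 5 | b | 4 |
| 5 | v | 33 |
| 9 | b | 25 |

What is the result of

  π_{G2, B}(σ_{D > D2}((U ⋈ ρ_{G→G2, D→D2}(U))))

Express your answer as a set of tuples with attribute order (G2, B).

ρ[G→G2, D→D2]: schema becomes (G2, B, D2); tuples unchanged.
Natural join on B: {(1, b, 8, 1, 8), (1, b, 8, 16, 28), (1, b, 8, 40, 9), (1, b, 8, 5, 4), (1, b, 8, 9, 25), (16, b, 28, 1, 8), (16, b, 28, 16, 28), (16, b, 28, 40, 9), (16, b, 28, 5, 4), (16, b, 28, 9, 25), (19, v, 14, 19, 14), (19, v, 14, 20, 18), (19, v, 14, 34, 37), (19, v, 14, 38, 2), (19, v, 14, 5, 33), (20, v, 18, 19, 14), (20, v, 18, 20, 18), (20, v, 18, 34, 37), (20, v, 18, 38, 2), (20, v, 18, 5, 33), (34, v, 37, 19, 14), (34, v, 37, 20, 18), (34, v, 37, 34, 37), (34, v, 37, 38, 2), (34, v, 37, 5, 33), (38, v, 2, 19, 14), (38, v, 2, 20, 18), (38, v, 2, 34, 37), (38, v, 2, 38, 2), (38, v, 2, 5, 33), (40, b, 9, 1, 8), (40, b, 9, 16, 28), (40, b, 9, 40, 9), (40, b, 9, 5, 4), (40, b, 9, 9, 25), (5, b, 4, 1, 8), (5, b, 4, 16, 28), (5, b, 4, 40, 9), (5, b, 4, 5, 4), (5, b, 4, 9, 25), (5, v, 33, 19, 14), (5, v, 33, 20, 18), (5, v, 33, 34, 37), (5, v, 33, 38, 2), (5, v, 33, 5, 33), (9, b, 25, 1, 8), (9, b, 25, 16, 28), (9, b, 25, 40, 9), (9, b, 25, 5, 4), (9, b, 25, 9, 25)}
σ[D > D2]: keep tuples satisfying D > D2 → {(1, b, 8, 5, 4), (16, b, 28, 1, 8), (16, b, 28, 40, 9), (16, b, 28, 5, 4), (16, b, 28, 9, 25), (19, v, 14, 38, 2), (20, v, 18, 19, 14), (20, v, 18, 38, 2), (34, v, 37, 19, 14), (34, v, 37, 20, 18), (34, v, 37, 38, 2), (34, v, 37, 5, 33), (40, b, 9, 1, 8), (40, b, 9, 5, 4), (5, v, 33, 19, 14), (5, v, 33, 20, 18), (5, v, 33, 38, 2), (9, b, 25, 1, 8), (9, b, 25, 40, 9), (9, b, 25, 5, 4)}
π[G2, B]: project onto (G2, B) (12 duplicate(s) eliminated) → {(1, b), (19, v), (20, v), (38, v), (40, b), (5, b), (5, v), (9, b)}

{(1, b), (19, v), (20, v), (38, v), (40, b), (5, b), (5, v), (9, b)}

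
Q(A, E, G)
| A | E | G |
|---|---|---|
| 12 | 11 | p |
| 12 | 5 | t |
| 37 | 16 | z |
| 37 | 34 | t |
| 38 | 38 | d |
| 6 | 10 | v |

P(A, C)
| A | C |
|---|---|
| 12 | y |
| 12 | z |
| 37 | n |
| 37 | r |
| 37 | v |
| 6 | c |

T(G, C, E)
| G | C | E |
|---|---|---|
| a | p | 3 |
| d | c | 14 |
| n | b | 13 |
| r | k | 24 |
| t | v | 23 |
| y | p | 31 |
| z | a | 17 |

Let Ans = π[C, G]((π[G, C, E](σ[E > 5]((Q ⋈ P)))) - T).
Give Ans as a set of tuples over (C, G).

Natural join on A: {(12, 11, p, y), (12, 11, p, z), (12, 5, t, y), (12, 5, t, z), (37, 16, z, n), (37, 16, z, r), (37, 16, z, v), (37, 34, t, n), (37, 34, t, r), (37, 34, t, v), (6, 10, v, c)}
Apply σ_{E > 5}; surviving tuples: {(12, 11, p, y), (12, 11, p, z), (37, 16, z, n), (37, 16, z, r), (37, 16, z, v), (37, 34, t, n), (37, 34, t, r), (37, 34, t, v), (6, 10, v, c)}
Keep only column(s) G, C, E: {(p, y, 11), (p, z, 11), (t, n, 34), (t, r, 34), (t, v, 34), (v, c, 10), (z, n, 16), (z, r, 16), (z, v, 16)}
Set difference of the two operands is {(p, y, 11), (p, z, 11), (t, n, 34), (t, r, 34), (t, v, 34), (v, c, 10), (z, n, 16), (z, r, 16), (z, v, 16)}.
Keep only column(s) C, G: {(c, v), (n, t), (n, z), (r, t), (r, z), (v, t), (v, z), (y, p), (z, p)}

{(c, v), (n, t), (n, z), (r, t), (r, z), (v, t), (v, z), (y, p), (z, p)}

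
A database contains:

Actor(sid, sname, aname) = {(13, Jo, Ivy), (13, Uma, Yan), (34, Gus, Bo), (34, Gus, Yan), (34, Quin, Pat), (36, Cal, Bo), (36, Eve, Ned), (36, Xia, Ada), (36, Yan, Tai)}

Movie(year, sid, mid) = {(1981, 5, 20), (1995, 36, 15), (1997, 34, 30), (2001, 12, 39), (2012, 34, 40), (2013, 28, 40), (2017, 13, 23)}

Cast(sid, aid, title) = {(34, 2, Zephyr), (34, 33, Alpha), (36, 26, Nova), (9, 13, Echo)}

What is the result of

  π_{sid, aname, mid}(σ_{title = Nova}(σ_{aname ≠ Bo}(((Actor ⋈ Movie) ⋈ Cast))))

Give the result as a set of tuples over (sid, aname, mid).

Actor ⋈ Movie (natural join on sid): {(13, Jo, Ivy, 2017, 23), (13, Uma, Yan, 2017, 23), (34, Gus, Bo, 1997, 30), (34, Gus, Bo, 2012, 40), (34, Gus, Yan, 1997, 30), (34, Gus, Yan, 2012, 40), (34, Quin, Pat, 1997, 30), (34, Quin, Pat, 2012, 40), (36, Cal, Bo, 1995, 15), (36, Eve, Ned, 1995, 15), (36, Xia, Ada, 1995, 15), (36, Yan, Tai, 1995, 15)}
(Actor ⋈ Movie) ⋈ Cast (natural join on sid): {(34, Gus, Bo, 1997, 30, 2, Zephyr), (34, Gus, Bo, 1997, 30, 33, Alpha), (34, Gus, Bo, 2012, 40, 2, Zephyr), (34, Gus, Bo, 2012, 40, 33, Alpha), (34, Gus, Yan, 1997, 30, 2, Zephyr), (34, Gus, Yan, 1997, 30, 33, Alpha), (34, Gus, Yan, 2012, 40, 2, Zephyr), (34, Gus, Yan, 2012, 40, 33, Alpha), (34, Quin, Pat, 1997, 30, 2, Zephyr), (34, Quin, Pat, 1997, 30, 33, Alpha), (34, Quin, Pat, 2012, 40, 2, Zephyr), (34, Quin, Pat, 2012, 40, 33, Alpha), (36, Cal, Bo, 1995, 15, 26, Nova), (36, Eve, Ned, 1995, 15, 26, Nova), (36, Xia, Ada, 1995, 15, 26, Nova), (36, Yan, Tai, 1995, 15, 26, Nova)}
Selection aname ≠ Bo: {(34, Gus, Yan, 1997, 30, 2, Zephyr), (34, Gus, Yan, 1997, 30, 33, Alpha), (34, Gus, Yan, 2012, 40, 2, Zephyr), (34, Gus, Yan, 2012, 40, 33, Alpha), (34, Quin, Pat, 1997, 30, 2, Zephyr), (34, Quin, Pat, 1997, 30, 33, Alpha), (34, Quin, Pat, 2012, 40, 2, Zephyr), (34, Quin, Pat, 2012, 40, 33, Alpha), (36, Eve, Ned, 1995, 15, 26, Nova), (36, Xia, Ada, 1995, 15, 26, Nova), (36, Yan, Tai, 1995, 15, 26, Nova)}
Selection title = Nova: {(36, Eve, Ned, 1995, 15, 26, Nova), (36, Xia, Ada, 1995, 15, 26, Nova), (36, Yan, Tai, 1995, 15, 26, Nova)}
Keep only column(s) sid, aname, mid: {(36, Ada, 15), (36, Ned, 15), (36, Tai, 15)}

{(36, Ada, 15), (36, Ned, 15), (36, Tai, 15)}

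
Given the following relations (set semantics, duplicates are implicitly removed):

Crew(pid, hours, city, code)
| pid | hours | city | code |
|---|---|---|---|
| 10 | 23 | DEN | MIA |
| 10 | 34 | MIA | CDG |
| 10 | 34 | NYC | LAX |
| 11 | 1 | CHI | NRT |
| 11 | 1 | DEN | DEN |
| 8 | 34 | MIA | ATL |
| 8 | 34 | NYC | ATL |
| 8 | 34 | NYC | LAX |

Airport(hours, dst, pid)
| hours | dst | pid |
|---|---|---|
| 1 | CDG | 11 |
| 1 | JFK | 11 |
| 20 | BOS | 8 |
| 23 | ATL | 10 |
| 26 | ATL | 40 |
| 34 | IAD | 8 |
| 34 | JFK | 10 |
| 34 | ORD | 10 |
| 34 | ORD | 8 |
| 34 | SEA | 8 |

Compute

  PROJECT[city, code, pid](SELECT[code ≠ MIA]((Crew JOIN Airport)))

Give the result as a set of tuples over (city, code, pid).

Crew ⋈ Airport (natural join on pid, hours): {(10, 23, DEN, MIA, ATL), (10, 34, MIA, CDG, JFK), (10, 34, MIA, CDG, ORD), (10, 34, NYC, LAX, JFK), (10, 34, NYC, LAX, ORD), (11, 1, CHI, NRT, CDG), (11, 1, CHI, NRT, JFK), (11, 1, DEN, DEN, CDG), (11, 1, DEN, DEN, JFK), (8, 34, MIA, ATL, IAD), (8, 34, MIA, ATL, ORD), (8, 34, MIA, ATL, SEA), (8, 34, NYC, ATL, IAD), (8, 34, NYC, ATL, ORD), (8, 34, NYC, ATL, SEA), (8, 34, NYC, LAX, IAD), (8, 34, NYC, LAX, ORD), (8, 34, NYC, LAX, SEA)}
Apply σ_{code ≠ MIA}; surviving tuples: {(10, 34, MIA, CDG, JFK), (10, 34, MIA, CDG, ORD), (10, 34, NYC, LAX, JFK), (10, 34, NYC, LAX, ORD), (11, 1, CHI, NRT, CDG), (11, 1, CHI, NRT, JFK), (11, 1, DEN, DEN, CDG), (11, 1, DEN, DEN, JFK), (8, 34, MIA, ATL, IAD), (8, 34, MIA, ATL, ORD), (8, 34, MIA, ATL, SEA), (8, 34, NYC, ATL, IAD), (8, 34, NYC, ATL, ORD), (8, 34, NYC, ATL, SEA), (8, 34, NYC, LAX, IAD), (8, 34, NYC, LAX, ORD), (8, 34, NYC, LAX, SEA)}
Keep only column(s) city, code, pid (10 duplicate(s) eliminated): {(CHI, NRT, 11), (DEN, DEN, 11), (MIA, ATL, 8), (MIA, CDG, 10), (NYC, ATL, 8), (NYC, LAX, 10), (NYC, LAX, 8)}

{(CHI, NRT, 11), (DEN, DEN, 11), (MIA, ATL, 8), (MIA, CDG, 10), (NYC, ATL, 8), (NYC, LAX, 10), (NYC, LAX, 8)}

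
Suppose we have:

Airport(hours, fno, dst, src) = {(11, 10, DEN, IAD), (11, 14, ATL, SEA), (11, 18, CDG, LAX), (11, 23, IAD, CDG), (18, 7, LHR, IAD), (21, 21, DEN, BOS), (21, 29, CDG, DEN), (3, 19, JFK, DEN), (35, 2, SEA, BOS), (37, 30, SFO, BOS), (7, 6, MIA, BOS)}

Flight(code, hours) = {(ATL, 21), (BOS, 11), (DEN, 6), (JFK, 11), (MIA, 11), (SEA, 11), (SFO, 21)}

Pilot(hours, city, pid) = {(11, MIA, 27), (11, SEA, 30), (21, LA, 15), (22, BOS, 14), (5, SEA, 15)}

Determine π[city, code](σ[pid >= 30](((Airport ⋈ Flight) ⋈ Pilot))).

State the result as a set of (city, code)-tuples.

{(SEA, BOS), (SEA, JFK), (SEA, MIA), (SEA, SEA)}

Joining Airport and Flight on hours yields {(11, 10, DEN, IAD, BOS), (11, 10, DEN, IAD, JFK), (11, 10, DEN, IAD, MIA), (11, 10, DEN, IAD, SEA), (11, 14, ATL, SEA, BOS), (11, 14, ATL, SEA, JFK), (11, 14, ATL, SEA, MIA), (11, 14, ATL, SEA, SEA), (11, 18, CDG, LAX, BOS), (11, 18, CDG, LAX, JFK), (11, 18, CDG, LAX, MIA), (11, 18, CDG, LAX, SEA), (11, 23, IAD, CDG, BOS), (11, 23, IAD, CDG, JFK), (11, 23, IAD, CDG, MIA), (11, 23, IAD, CDG, SEA), (21, 21, DEN, BOS, ATL), (21, 21, DEN, BOS, SFO), (21, 29, CDG, DEN, ATL), (21, 29, CDG, DEN, SFO)}.
Joining (Airport ⋈ Flight) and Pilot on hours yields {(11, 10, DEN, IAD, BOS, MIA, 27), (11, 10, DEN, IAD, BOS, SEA, 30), (11, 10, DEN, IAD, JFK, MIA, 27), (11, 10, DEN, IAD, JFK, SEA, 30), (11, 10, DEN, IAD, MIA, MIA, 27), (11, 10, DEN, IAD, MIA, SEA, 30), (11, 10, DEN, IAD, SEA, MIA, 27), (11, 10, DEN, IAD, SEA, SEA, 30), (11, 14, ATL, SEA, BOS, MIA, 27), (11, 14, ATL, SEA, BOS, SEA, 30), (11, 14, ATL, SEA, JFK, MIA, 27), (11, 14, ATL, SEA, JFK, SEA, 30), (11, 14, ATL, SEA, MIA, MIA, 27), (11, 14, ATL, SEA, MIA, SEA, 30), (11, 14, ATL, SEA, SEA, MIA, 27), (11, 14, ATL, SEA, SEA, SEA, 30), (11, 18, CDG, LAX, BOS, MIA, 27), (11, 18, CDG, LAX, BOS, SEA, 30), (11, 18, CDG, LAX, JFK, MIA, 27), (11, 18, CDG, LAX, JFK, SEA, 30), (11, 18, CDG, LAX, MIA, MIA, 27), (11, 18, CDG, LAX, MIA, SEA, 30), (11, 18, CDG, LAX, SEA, MIA, 27), (11, 18, CDG, LAX, SEA, SEA, 30), (11, 23, IAD, CDG, BOS, MIA, 27), (11, 23, IAD, CDG, BOS, SEA, 30), (11, 23, IAD, CDG, JFK, MIA, 27), (11, 23, IAD, CDG, JFK, SEA, 30), (11, 23, IAD, CDG, MIA, MIA, 27), (11, 23, IAD, CDG, MIA, SEA, 30), (11, 23, IAD, CDG, SEA, MIA, 27), (11, 23, IAD, CDG, SEA, SEA, 30), (21, 21, DEN, BOS, ATL, LA, 15), (21, 21, DEN, BOS, SFO, LA, 15), (21, 29, CDG, DEN, ATL, LA, 15), (21, 29, CDG, DEN, SFO, LA, 15)}.
Filtering on pid >= 30 leaves {(11, 10, DEN, IAD, BOS, SEA, 30), (11, 10, DEN, IAD, JFK, SEA, 30), (11, 10, DEN, IAD, MIA, SEA, 30), (11, 10, DEN, IAD, SEA, SEA, 30), (11, 14, ATL, SEA, BOS, SEA, 30), (11, 14, ATL, SEA, JFK, SEA, 30), (11, 14, ATL, SEA, MIA, SEA, 30), (11, 14, ATL, SEA, SEA, SEA, 30), (11, 18, CDG, LAX, BOS, SEA, 30), (11, 18, CDG, LAX, JFK, SEA, 30), (11, 18, CDG, LAX, MIA, SEA, 30), (11, 18, CDG, LAX, SEA, SEA, 30), (11, 23, IAD, CDG, BOS, SEA, 30), (11, 23, IAD, CDG, JFK, SEA, 30), (11, 23, IAD, CDG, MIA, SEA, 30), (11, 23, IAD, CDG, SEA, SEA, 30)}.
Projecting to city, code (12 duplicate(s) eliminated): {(SEA, BOS), (SEA, JFK), (SEA, MIA), (SEA, SEA)}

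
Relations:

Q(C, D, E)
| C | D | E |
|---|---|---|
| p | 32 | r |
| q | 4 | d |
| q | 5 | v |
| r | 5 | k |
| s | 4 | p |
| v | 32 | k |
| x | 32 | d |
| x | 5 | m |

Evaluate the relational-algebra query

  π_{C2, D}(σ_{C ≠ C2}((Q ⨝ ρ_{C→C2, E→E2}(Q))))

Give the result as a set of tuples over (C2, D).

ρ[C→C2, E→E2]: schema becomes (C2, D, E2); tuples unchanged.
Q ⋈ ρ_{C→C2, E→E2}(Q) (natural join on D): {(p, 32, r, p, r), (p, 32, r, v, k), (p, 32, r, x, d), (q, 4, d, q, d), (q, 4, d, s, p), (q, 5, v, q, v), (q, 5, v, r, k), (q, 5, v, x, m), (r, 5, k, q, v), (r, 5, k, r, k), (r, 5, k, x, m), (s, 4, p, q, d), (s, 4, p, s, p), (v, 32, k, p, r), (v, 32, k, v, k), (v, 32, k, x, d), (x, 32, d, p, r), (x, 32, d, v, k), (x, 32, d, x, d), (x, 5, m, q, v), (x, 5, m, r, k), (x, 5, m, x, m)}
Filtering on C ≠ C2 leaves {(p, 32, r, v, k), (p, 32, r, x, d), (q, 4, d, s, p), (q, 5, v, r, k), (q, 5, v, x, m), (r, 5, k, q, v), (r, 5, k, x, m), (s, 4, p, q, d), (v, 32, k, p, r), (v, 32, k, x, d), (x, 32, d, p, r), (x, 32, d, v, k), (x, 5, m, q, v), (x, 5, m, r, k)}.
π_{C2, D} gives {(p, 32), (q, 4), (q, 5), (r, 5), (s, 4), (v, 32), (x, 32), (x, 5)} (6 duplicate(s) eliminated).

{(p, 32), (q, 4), (q, 5), (r, 5), (s, 4), (v, 32), (x, 32), (x, 5)}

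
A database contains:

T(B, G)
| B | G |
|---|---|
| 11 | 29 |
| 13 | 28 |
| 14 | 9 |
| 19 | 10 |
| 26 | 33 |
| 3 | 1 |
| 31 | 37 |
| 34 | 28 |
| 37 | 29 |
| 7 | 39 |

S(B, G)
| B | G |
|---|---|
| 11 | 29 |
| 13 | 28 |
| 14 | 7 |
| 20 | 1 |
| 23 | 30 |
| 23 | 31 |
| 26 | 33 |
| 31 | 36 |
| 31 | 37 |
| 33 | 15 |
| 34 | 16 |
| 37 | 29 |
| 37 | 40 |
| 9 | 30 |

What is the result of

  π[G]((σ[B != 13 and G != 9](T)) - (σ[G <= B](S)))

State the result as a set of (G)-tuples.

{1, 10, 28, 29, 33, 37, 39}

σ[B != 13 and G != 9]: keep tuples satisfying B != 13 and G != 9 → {(11, 29), (19, 10), (26, 33), (3, 1), (31, 37), (34, 28), (37, 29), (7, 39)}
σ[G <= B]: keep tuples satisfying G <= B → {(14, 7), (20, 1), (33, 15), (34, 16), (37, 29)}
Taking the difference: {(11, 29), (19, 10), (26, 33), (3, 1), (31, 37), (34, 28), (7, 39)}
π[G]: project onto (G) → {1, 10, 28, 29, 33, 37, 39}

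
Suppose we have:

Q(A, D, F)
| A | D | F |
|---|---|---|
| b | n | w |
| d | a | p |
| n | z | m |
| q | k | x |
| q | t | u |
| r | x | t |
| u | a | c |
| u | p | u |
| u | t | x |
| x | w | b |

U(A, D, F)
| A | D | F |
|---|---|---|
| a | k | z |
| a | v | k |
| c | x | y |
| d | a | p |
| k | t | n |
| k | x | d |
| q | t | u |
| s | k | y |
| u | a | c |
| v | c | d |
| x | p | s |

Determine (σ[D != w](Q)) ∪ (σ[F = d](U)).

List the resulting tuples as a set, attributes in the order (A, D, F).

{(b, n, w), (d, a, p), (k, x, d), (n, z, m), (q, k, x), (q, t, u), (r, x, t), (u, a, c), (u, p, u), (u, t, x), (v, c, d)}

Selection D != w: {(b, n, w), (d, a, p), (n, z, m), (q, k, x), (q, t, u), (r, x, t), (u, a, c), (u, p, u), (u, t, x)}
Selection F = d: {(k, x, d), (v, c, d)}
Taking the union: {(b, n, w), (d, a, p), (k, x, d), (n, z, m), (q, k, x), (q, t, u), (r, x, t), (u, a, c), (u, p, u), (u, t, x), (v, c, d)}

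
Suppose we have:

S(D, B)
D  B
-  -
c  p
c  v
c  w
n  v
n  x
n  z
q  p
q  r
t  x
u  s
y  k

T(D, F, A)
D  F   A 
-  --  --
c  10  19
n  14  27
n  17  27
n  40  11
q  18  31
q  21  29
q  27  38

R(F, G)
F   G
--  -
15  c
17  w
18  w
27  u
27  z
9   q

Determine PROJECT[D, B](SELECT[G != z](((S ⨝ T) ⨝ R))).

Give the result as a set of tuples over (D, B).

S ⋈ T (natural join on D): {(c, p, 10, 19), (c, v, 10, 19), (c, w, 10, 19), (n, v, 14, 27), (n, v, 17, 27), (n, v, 40, 11), (n, x, 14, 27), (n, x, 17, 27), (n, x, 40, 11), (n, z, 14, 27), (n, z, 17, 27), (n, z, 40, 11), (q, p, 18, 31), (q, p, 21, 29), (q, p, 27, 38), (q, r, 18, 31), (q, r, 21, 29), (q, r, 27, 38)}
(S ⨝ T) ⋈ R (natural join on F): {(n, v, 17, 27, w), (n, x, 17, 27, w), (n, z, 17, 27, w), (q, p, 18, 31, w), (q, p, 27, 38, u), (q, p, 27, 38, z), (q, r, 18, 31, w), (q, r, 27, 38, u), (q, r, 27, 38, z)}
Apply σ_{G != z}; surviving tuples: {(n, v, 17, 27, w), (n, x, 17, 27, w), (n, z, 17, 27, w), (q, p, 18, 31, w), (q, p, 27, 38, u), (q, r, 18, 31, w), (q, r, 27, 38, u)}
π[D, B]: project onto (D, B) (2 duplicate(s) eliminated) → {(n, v), (n, x), (n, z), (q, p), (q, r)}

{(n, v), (n, x), (n, z), (q, p), (q, r)}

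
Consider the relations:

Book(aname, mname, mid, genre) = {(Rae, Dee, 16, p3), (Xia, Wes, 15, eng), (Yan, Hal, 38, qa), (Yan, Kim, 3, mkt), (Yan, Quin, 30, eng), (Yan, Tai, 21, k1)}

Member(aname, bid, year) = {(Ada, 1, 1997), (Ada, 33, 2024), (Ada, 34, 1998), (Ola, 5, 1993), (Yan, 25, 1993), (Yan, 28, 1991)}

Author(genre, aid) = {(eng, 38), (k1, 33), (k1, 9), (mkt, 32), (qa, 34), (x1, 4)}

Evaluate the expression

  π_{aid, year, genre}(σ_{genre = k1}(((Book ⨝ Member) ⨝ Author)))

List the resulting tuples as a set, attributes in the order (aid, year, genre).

Book ⋈ Member (natural join on aname): {(Yan, Hal, 38, qa, 25, 1993), (Yan, Hal, 38, qa, 28, 1991), (Yan, Kim, 3, mkt, 25, 1993), (Yan, Kim, 3, mkt, 28, 1991), (Yan, Quin, 30, eng, 25, 1993), (Yan, Quin, 30, eng, 28, 1991), (Yan, Tai, 21, k1, 25, 1993), (Yan, Tai, 21, k1, 28, 1991)}
(Book ⨝ Member) ⋈ Author (natural join on genre): {(Yan, Hal, 38, qa, 25, 1993, 34), (Yan, Hal, 38, qa, 28, 1991, 34), (Yan, Kim, 3, mkt, 25, 1993, 32), (Yan, Kim, 3, mkt, 28, 1991, 32), (Yan, Quin, 30, eng, 25, 1993, 38), (Yan, Quin, 30, eng, 28, 1991, 38), (Yan, Tai, 21, k1, 25, 1993, 33), (Yan, Tai, 21, k1, 25, 1993, 9), (Yan, Tai, 21, k1, 28, 1991, 33), (Yan, Tai, 21, k1, 28, 1991, 9)}
σ[genre = k1]: keep tuples satisfying genre = k1 → {(Yan, Tai, 21, k1, 25, 1993, 33), (Yan, Tai, 21, k1, 25, 1993, 9), (Yan, Tai, 21, k1, 28, 1991, 33), (Yan, Tai, 21, k1, 28, 1991, 9)}
Projecting to aid, year, genre: {(33, 1991, k1), (33, 1993, k1), (9, 1991, k1), (9, 1993, k1)}

{(33, 1991, k1), (33, 1993, k1), (9, 1991, k1), (9, 1993, k1)}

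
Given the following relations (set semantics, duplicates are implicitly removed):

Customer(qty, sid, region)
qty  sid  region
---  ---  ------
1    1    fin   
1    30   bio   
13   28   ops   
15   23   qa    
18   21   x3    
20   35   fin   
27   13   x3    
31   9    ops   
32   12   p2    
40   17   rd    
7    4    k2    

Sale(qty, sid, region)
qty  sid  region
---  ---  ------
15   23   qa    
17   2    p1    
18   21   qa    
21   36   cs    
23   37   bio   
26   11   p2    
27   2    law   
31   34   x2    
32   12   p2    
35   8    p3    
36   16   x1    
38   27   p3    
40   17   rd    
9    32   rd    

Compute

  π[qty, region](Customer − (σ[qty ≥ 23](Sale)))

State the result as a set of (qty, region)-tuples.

{(1, bio), (1, fin), (13, ops), (15, qa), (18, x3), (20, fin), (27, x3), (31, ops), (7, k2)}

Filtering on qty ≥ 23 leaves {(23, 37, bio), (26, 11, p2), (27, 2, law), (31, 34, x2), (32, 12, p2), (35, 8, p3), (36, 16, x1), (38, 27, p3), (40, 17, rd)}.
Difference: {(1, 1, fin), (1, 30, bio), (13, 28, ops), (15, 23, qa), (18, 21, x3), (20, 35, fin), (27, 13, x3), (31, 9, ops), (32, 12, p2), (40, 17, rd), (7, 4, k2)} with {(23, 37, bio), (26, 11, p2), (27, 2, law), (31, 34, x2), (32, 12, p2), (35, 8, p3), (36, 16, x1), (38, 27, p3), (40, 17, rd)} → {(1, 1, fin), (1, 30, bio), (13, 28, ops), (15, 23, qa), (18, 21, x3), (20, 35, fin), (27, 13, x3), (31, 9, ops), (7, 4, k2)}
π[qty, region]: project onto (qty, region) → {(1, bio), (1, fin), (13, ops), (15, qa), (18, x3), (20, fin), (27, x3), (31, ops), (7, k2)}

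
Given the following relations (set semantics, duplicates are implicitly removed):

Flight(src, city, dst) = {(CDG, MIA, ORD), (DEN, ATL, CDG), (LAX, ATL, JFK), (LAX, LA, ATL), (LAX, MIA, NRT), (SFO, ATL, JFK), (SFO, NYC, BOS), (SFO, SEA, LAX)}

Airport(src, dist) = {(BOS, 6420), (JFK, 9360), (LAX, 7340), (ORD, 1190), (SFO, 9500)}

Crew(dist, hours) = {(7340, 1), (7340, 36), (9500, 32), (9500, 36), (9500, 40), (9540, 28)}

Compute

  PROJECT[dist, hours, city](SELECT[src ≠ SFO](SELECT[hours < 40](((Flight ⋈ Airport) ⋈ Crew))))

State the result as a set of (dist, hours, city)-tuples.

Natural join on src: {(LAX, ATL, JFK, 7340), (LAX, LA, ATL, 7340), (LAX, MIA, NRT, 7340), (SFO, ATL, JFK, 9500), (SFO, NYC, BOS, 9500), (SFO, SEA, LAX, 9500)}
Natural join on dist: {(LAX, ATL, JFK, 7340, 1), (LAX, ATL, JFK, 7340, 36), (LAX, LA, ATL, 7340, 1), (LAX, LA, ATL, 7340, 36), (LAX, MIA, NRT, 7340, 1), (LAX, MIA, NRT, 7340, 36), (SFO, ATL, JFK, 9500, 32), (SFO, ATL, JFK, 9500, 36), (SFO, ATL, JFK, 9500, 40), (SFO, NYC, BOS, 9500, 32), (SFO, NYC, BOS, 9500, 36), (SFO, NYC, BOS, 9500, 40), (SFO, SEA, LAX, 9500, 32), (SFO, SEA, LAX, 9500, 36), (SFO, SEA, LAX, 9500, 40)}
σ[hours < 40]: keep tuples satisfying hours < 40 → {(LAX, ATL, JFK, 7340, 1), (LAX, ATL, JFK, 7340, 36), (LAX, LA, ATL, 7340, 1), (LAX, LA, ATL, 7340, 36), (LAX, MIA, NRT, 7340, 1), (LAX, MIA, NRT, 7340, 36), (SFO, ATL, JFK, 9500, 32), (SFO, ATL, JFK, 9500, 36), (SFO, NYC, BOS, 9500, 32), (SFO, NYC, BOS, 9500, 36), (SFO, SEA, LAX, 9500, 32), (SFO, SEA, LAX, 9500, 36)}
σ[src ≠ SFO]: keep tuples satisfying src ≠ SFO → {(LAX, ATL, JFK, 7340, 1), (LAX, ATL, JFK, 7340, 36), (LAX, LA, ATL, 7340, 1), (LAX, LA, ATL, 7340, 36), (LAX, MIA, NRT, 7340, 1), (LAX, MIA, NRT, 7340, 36)}
Keep only column(s) dist, hours, city: {(7340, 1, ATL), (7340, 1, LA), (7340, 1, MIA), (7340, 36, ATL), (7340, 36, LA), (7340, 36, MIA)}

{(7340, 1, ATL), (7340, 1, LA), (7340, 1, MIA), (7340, 36, ATL), (7340, 36, LA), (7340, 36, MIA)}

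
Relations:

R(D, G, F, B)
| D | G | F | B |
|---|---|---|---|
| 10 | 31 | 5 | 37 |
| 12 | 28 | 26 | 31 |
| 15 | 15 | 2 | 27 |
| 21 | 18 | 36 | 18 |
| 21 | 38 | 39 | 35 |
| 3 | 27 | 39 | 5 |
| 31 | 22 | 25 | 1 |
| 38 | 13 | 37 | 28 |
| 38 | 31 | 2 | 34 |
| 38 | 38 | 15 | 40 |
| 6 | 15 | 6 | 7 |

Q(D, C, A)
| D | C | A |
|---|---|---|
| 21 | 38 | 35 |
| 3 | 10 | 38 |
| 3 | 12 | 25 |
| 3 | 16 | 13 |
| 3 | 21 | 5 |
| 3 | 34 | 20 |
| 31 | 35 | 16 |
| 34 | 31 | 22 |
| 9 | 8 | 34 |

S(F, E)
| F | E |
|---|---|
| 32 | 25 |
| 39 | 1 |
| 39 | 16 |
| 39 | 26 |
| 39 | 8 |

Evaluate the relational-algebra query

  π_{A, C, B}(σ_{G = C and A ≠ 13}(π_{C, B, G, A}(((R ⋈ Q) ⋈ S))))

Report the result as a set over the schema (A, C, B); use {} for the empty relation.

Natural join on D: {(21, 18, 36, 18, 38, 35), (21, 38, 39, 35, 38, 35), (3, 27, 39, 5, 10, 38), (3, 27, 39, 5, 12, 25), (3, 27, 39, 5, 16, 13), (3, 27, 39, 5, 21, 5), (3, 27, 39, 5, 34, 20), (31, 22, 25, 1, 35, 16)}
Natural join on F: {(21, 38, 39, 35, 38, 35, 1), (21, 38, 39, 35, 38, 35, 16), (21, 38, 39, 35, 38, 35, 26), (21, 38, 39, 35, 38, 35, 8), (3, 27, 39, 5, 10, 38, 1), (3, 27, 39, 5, 10, 38, 16), (3, 27, 39, 5, 10, 38, 26), (3, 27, 39, 5, 10, 38, 8), (3, 27, 39, 5, 12, 25, 1), (3, 27, 39, 5, 12, 25, 16), (3, 27, 39, 5, 12, 25, 26), (3, 27, 39, 5, 12, 25, 8), (3, 27, 39, 5, 16, 13, 1), (3, 27, 39, 5, 16, 13, 16), (3, 27, 39, 5, 16, 13, 26), (3, 27, 39, 5, 16, 13, 8), (3, 27, 39, 5, 21, 5, 1), (3, 27, 39, 5, 21, 5, 16), (3, 27, 39, 5, 21, 5, 26), (3, 27, 39, 5, 21, 5, 8), (3, 27, 39, 5, 34, 20, 1), (3, 27, 39, 5, 34, 20, 16), (3, 27, 39, 5, 34, 20, 26), (3, 27, 39, 5, 34, 20, 8)}
π_{C, B, G, A} gives {(10, 5, 27, 38), (12, 5, 27, 25), (16, 5, 27, 13), (21, 5, 27, 5), (34, 5, 27, 20), (38, 35, 38, 35)} (18 duplicate(s) eliminated).
Selection G = C and A ≠ 13: {(38, 35, 38, 35)}
π_{A, C, B} gives {(35, 38, 35)}.

{(35, 38, 35)}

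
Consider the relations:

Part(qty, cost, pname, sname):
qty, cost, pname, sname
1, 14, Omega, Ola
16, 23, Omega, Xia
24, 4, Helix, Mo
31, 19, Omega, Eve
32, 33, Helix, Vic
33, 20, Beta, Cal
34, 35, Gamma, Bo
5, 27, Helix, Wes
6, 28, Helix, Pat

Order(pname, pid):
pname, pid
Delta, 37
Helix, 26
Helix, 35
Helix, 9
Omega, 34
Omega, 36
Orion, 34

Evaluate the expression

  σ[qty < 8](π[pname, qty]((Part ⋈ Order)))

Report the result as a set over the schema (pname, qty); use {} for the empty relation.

Joining Part and Order on pname yields {(1, 14, Omega, Ola, 34), (1, 14, Omega, Ola, 36), (16, 23, Omega, Xia, 34), (16, 23, Omega, Xia, 36), (24, 4, Helix, Mo, 26), (24, 4, Helix, Mo, 35), (24, 4, Helix, Mo, 9), (31, 19, Omega, Eve, 34), (31, 19, Omega, Eve, 36), (32, 33, Helix, Vic, 26), (32, 33, Helix, Vic, 35), (32, 33, Helix, Vic, 9), (5, 27, Helix, Wes, 26), (5, 27, Helix, Wes, 35), (5, 27, Helix, Wes, 9), (6, 28, Helix, Pat, 26), (6, 28, Helix, Pat, 35), (6, 28, Helix, Pat, 9)}.
Keep only column(s) pname, qty (11 duplicate(s) eliminated): {(Helix, 24), (Helix, 32), (Helix, 5), (Helix, 6), (Omega, 1), (Omega, 16), (Omega, 31)}
Selection qty < 8: {(Helix, 5), (Helix, 6), (Omega, 1)}

{(Helix, 5), (Helix, 6), (Omega, 1)}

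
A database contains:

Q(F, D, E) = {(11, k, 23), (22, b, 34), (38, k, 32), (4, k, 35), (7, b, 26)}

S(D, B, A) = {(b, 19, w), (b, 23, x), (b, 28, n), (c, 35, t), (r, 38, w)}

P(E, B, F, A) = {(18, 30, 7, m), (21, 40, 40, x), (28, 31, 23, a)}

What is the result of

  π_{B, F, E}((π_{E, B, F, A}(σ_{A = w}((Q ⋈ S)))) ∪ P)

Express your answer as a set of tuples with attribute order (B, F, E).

Joining Q and S on D yields {(22, b, 34, 19, w), (22, b, 34, 23, x), (22, b, 34, 28, n), (7, b, 26, 19, w), (7, b, 26, 23, x), (7, b, 26, 28, n)}.
Filtering on A = w leaves {(22, b, 34, 19, w), (7, b, 26, 19, w)}.
π[E, B, F, A]: project onto (E, B, F, A) → {(26, 19, 7, w), (34, 19, 22, w)}
Union: {(26, 19, 7, w), (34, 19, 22, w)} with {(18, 30, 7, m), (21, 40, 40, x), (28, 31, 23, a)} → {(18, 30, 7, m), (21, 40, 40, x), (26, 19, 7, w), (28, 31, 23, a), (34, 19, 22, w)}
π[B, F, E]: project onto (B, F, E) → {(19, 22, 34), (19, 7, 26), (30, 7, 18), (31, 23, 28), (40, 40, 21)}

{(19, 22, 34), (19, 7, 26), (30, 7, 18), (31, 23, 28), (40, 40, 21)}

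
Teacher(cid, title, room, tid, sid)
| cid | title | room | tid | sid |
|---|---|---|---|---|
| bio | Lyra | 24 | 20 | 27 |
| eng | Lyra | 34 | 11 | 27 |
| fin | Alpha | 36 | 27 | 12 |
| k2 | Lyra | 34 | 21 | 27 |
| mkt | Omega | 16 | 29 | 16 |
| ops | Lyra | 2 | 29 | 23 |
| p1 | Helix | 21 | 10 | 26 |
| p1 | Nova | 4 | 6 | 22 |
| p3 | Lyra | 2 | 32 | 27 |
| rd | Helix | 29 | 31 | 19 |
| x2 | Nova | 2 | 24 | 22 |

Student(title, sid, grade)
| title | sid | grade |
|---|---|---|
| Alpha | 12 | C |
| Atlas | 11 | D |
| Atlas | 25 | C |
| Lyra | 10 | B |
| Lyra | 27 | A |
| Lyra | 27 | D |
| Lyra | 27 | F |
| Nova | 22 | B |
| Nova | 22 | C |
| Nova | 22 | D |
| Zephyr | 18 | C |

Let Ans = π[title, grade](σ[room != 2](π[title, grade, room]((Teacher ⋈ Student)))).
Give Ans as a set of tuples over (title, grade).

{(Alpha, C), (Lyra, A), (Lyra, D), (Lyra, F), (Nova, B), (Nova, C), (Nova, D)}

Joining Teacher and Student on title, sid yields {(bio, Lyra, 24, 20, 27, A), (bio, Lyra, 24, 20, 27, D), (bio, Lyra, 24, 20, 27, F), (eng, Lyra, 34, 11, 27, A), (eng, Lyra, 34, 11, 27, D), (eng, Lyra, 34, 11, 27, F), (fin, Alpha, 36, 27, 12, C), (k2, Lyra, 34, 21, 27, A), (k2, Lyra, 34, 21, 27, D), (k2, Lyra, 34, 21, 27, F), (p1, Nova, 4, 6, 22, B), (p1, Nova, 4, 6, 22, C), (p1, Nova, 4, 6, 22, D), (p3, Lyra, 2, 32, 27, A), (p3, Lyra, 2, 32, 27, D), (p3, Lyra, 2, 32, 27, F), (x2, Nova, 2, 24, 22, B), (x2, Nova, 2, 24, 22, C), (x2, Nova, 2, 24, 22, D)}.
π_{title, grade, room} gives {(Alpha, C, 36), (Lyra, A, 2), (Lyra, A, 24), (Lyra, A, 34), (Lyra, D, 2), (Lyra, D, 24), (Lyra, D, 34), (Lyra, F, 2), (Lyra, F, 24), (Lyra, F, 34), (Nova, B, 2), (Nova, B, 4), (Nova, C, 2), (Nova, C, 4), (Nova, D, 2), (Nova, D, 4)} (3 duplicate(s) eliminated).
Selection room != 2: {(Alpha, C, 36), (Lyra, A, 24), (Lyra, A, 34), (Lyra, D, 24), (Lyra, D, 34), (Lyra, F, 24), (Lyra, F, 34), (Nova, B, 4), (Nova, C, 4), (Nova, D, 4)}
π_{title, grade} gives {(Alpha, C), (Lyra, A), (Lyra, D), (Lyra, F), (Nova, B), (Nova, C), (Nova, D)} (3 duplicate(s) eliminated).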